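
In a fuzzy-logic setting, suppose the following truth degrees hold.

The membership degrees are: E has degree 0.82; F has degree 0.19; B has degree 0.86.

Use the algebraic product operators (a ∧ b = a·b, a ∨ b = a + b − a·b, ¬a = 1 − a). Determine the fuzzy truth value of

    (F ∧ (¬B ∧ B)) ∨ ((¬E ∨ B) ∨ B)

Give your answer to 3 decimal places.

¬B = 1 − 0.8600 = 0.1400
¬B ∧ B = a·b on (0.1400, 0.8600) = 0.1204
F ∧ (¬B ∧ B) = a·b on (0.1900, 0.1204) = 0.0229
¬E = 1 − 0.8200 = 0.1800
¬E ∨ B = a + b − a·b on (0.1800, 0.8600) = 0.8852
(¬E ∨ B) ∨ B = a + b − a·b on (0.8852, 0.8600) = 0.9839
(F ∧ (¬B ∧ B)) ∨ ((¬E ∨ B) ∨ B) = a + b − a·b on (0.0229, 0.9839) = 0.9843

0.984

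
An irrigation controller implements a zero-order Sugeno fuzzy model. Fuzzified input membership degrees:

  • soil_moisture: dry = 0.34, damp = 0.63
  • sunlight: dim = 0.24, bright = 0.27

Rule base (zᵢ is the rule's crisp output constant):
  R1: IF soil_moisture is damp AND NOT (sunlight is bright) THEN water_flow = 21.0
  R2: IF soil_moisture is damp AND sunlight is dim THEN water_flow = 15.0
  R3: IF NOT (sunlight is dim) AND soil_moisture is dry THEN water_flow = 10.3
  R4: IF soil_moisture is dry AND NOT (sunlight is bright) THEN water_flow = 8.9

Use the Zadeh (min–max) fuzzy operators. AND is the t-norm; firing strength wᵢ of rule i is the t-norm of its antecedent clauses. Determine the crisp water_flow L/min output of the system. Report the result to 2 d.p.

R1 (z=21.0): damp=0.63, ¬bright=1−0.27=0.73; AND[min(a, b)] → w = 0.63
R2 (z=15.0): damp=0.63, dim=0.24; AND[min(a, b)] → w = 0.24
R3 (z=10.3): ¬dim=1−0.24=0.76, dry=0.34; AND[min(a, b)] → w = 0.34
R4 (z=8.9): dry=0.34, ¬bright=1−0.27=0.73; AND[min(a, b)] → w = 0.34
Weighted average = (0.63·21.0 + 0.24·15.0 + 0.34·10.3 + 0.34·8.9) / (0.63 + 0.24 + 0.34 + 0.34)
  = 23.3580 / 1.5500 = 15.07

15.07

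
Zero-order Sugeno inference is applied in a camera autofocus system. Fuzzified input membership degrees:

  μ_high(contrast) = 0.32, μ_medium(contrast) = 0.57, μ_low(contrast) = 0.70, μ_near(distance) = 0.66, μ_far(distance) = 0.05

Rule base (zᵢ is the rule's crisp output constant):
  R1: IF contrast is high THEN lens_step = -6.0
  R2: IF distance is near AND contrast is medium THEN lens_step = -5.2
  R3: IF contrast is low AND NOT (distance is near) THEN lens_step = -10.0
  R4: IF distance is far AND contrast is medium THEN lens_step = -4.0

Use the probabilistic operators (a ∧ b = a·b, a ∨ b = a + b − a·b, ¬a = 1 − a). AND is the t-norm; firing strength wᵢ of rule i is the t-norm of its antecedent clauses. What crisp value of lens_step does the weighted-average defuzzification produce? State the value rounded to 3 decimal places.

R1 (z=-6.0): high=0.32 → w = 0.3200
R2 (z=-5.2): near=0.66, medium=0.57; AND[a·b] → w = 0.3762
R3 (z=-10.0): low=0.70, ¬near=1−0.66=0.34; AND[a·b] → w = 0.2380
R4 (z=-4.0): far=0.05, medium=0.57; AND[a·b] → w = 0.0285
Weighted average = (0.3200·-6.0 + 0.3762·-5.2 + 0.2380·-10.0 + 0.0285·-4.0) / (0.3200 + 0.3762 + 0.2380 + 0.0285)
  = -6.3702 / 0.9627 = -6.617

-6.617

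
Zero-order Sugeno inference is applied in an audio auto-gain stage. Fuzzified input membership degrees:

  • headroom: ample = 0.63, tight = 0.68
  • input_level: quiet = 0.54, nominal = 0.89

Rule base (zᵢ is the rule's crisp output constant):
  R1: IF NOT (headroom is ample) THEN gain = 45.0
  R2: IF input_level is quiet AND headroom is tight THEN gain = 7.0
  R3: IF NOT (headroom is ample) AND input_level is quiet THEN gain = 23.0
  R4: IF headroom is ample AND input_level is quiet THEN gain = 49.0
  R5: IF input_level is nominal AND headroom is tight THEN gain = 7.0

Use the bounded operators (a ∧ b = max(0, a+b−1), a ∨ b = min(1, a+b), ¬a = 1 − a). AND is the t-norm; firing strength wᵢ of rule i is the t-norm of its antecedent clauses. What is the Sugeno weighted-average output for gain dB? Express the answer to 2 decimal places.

22.94

R1 (z=45.0): ¬ample=1−0.63=0.37 → w = 0.37
R2 (z=7.0): quiet=0.54, tight=0.68; AND[max(0, a+b−1)] → w = 0.22
R3 (z=23.0): ¬ample=1−0.63=0.37, quiet=0.54; AND[max(0, a+b−1)] → w = 0.00
R4 (z=49.0): ample=0.63, quiet=0.54; AND[max(0, a+b−1)] → w = 0.17
R5 (z=7.0): nominal=0.89, tight=0.68; AND[max(0, a+b−1)] → w = 0.57
Weighted average = (0.37·45.0 + 0.22·7.0 + 0.00·23.0 + 0.17·49.0 + 0.57·7.0) / (0.37 + 0.22 + 0.00 + 0.17 + 0.57)
  = 30.5100 / 1.3300 = 22.94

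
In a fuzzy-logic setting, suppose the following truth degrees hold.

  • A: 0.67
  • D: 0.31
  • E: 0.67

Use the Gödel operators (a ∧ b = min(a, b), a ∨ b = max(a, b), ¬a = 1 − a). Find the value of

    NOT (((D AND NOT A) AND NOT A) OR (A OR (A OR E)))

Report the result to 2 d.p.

0.33

NOT A = 1 − 0.67 = 0.33
D AND NOT A = min(a, b) on (0.31, 0.33) = 0.31
NOT A = 1 − 0.67 = 0.33
(D AND NOT A) AND NOT A = min(a, b) on (0.31, 0.33) = 0.31
A OR E = max(a, b) on (0.67, 0.67) = 0.67
A OR (A OR E) = max(a, b) on (0.67, 0.67) = 0.67
((D AND NOT A) AND NOT A) OR (A OR (A OR E)) = max(a, b) on (0.31, 0.67) = 0.67
NOT (((D AND NOT A) AND NOT A) OR (A OR (A OR E))) = 1 − 0.67 = 0.33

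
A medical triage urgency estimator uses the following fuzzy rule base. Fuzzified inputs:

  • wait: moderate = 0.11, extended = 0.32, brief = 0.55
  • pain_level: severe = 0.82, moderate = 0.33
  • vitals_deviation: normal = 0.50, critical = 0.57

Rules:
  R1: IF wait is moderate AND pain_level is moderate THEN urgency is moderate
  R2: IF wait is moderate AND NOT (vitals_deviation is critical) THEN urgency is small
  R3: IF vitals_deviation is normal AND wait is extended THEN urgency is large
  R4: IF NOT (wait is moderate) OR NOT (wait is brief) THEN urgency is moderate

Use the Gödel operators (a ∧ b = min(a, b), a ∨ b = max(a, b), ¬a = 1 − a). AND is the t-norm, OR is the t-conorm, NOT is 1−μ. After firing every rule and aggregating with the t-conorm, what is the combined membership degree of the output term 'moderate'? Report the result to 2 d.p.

R1: moderate=0.11, moderate=0.33; AND[min(a, b)] → w = 0.11
R2: moderate=0.11, ¬critical=1−0.57=0.43; AND[min(a, b)] → w = 0.11
R3: normal=0.50, extended=0.32; AND[min(a, b)] → w = 0.32
R4: ¬moderate=1−0.11=0.89, ¬brief=1−0.55=0.45; OR[max(a, b)] → w = 0.89
Rules with consequent 'moderate': {R1, R4} → strengths 0.11, 0.89
Aggregate via t-conorm [max(a, b)]: 0.89

0.89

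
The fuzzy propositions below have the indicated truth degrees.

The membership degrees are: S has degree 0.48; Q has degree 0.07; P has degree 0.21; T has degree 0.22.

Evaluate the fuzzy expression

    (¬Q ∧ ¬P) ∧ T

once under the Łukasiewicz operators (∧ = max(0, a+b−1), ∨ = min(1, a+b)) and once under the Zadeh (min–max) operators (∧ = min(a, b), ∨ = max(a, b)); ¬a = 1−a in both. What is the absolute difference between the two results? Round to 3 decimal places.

Under Łukasiewicz:
  ¬Q = 1 − 0.07 = 0.93
  ¬P = 1 − 0.21 = 0.79
  ¬Q ∧ ¬P = max(0, a+b−1) on (0.93, 0.79) = 0.72
  (¬Q ∧ ¬P) ∧ T = max(0, a+b−1) on (0.72, 0.22) = 0.00
  → value = 0.0000
Under Zadeh (min–max):
  ¬Q = 1 − 0.07 = 0.93
  ¬P = 1 − 0.21 = 0.79
  ¬Q ∧ ¬P = min(a, b) on (0.93, 0.79) = 0.79
  (¬Q ∧ ¬P) ∧ T = min(a, b) on (0.79, 0.22) = 0.22
  → value = 0.2200
|0.0000 − 0.2200| = 0.220

0.220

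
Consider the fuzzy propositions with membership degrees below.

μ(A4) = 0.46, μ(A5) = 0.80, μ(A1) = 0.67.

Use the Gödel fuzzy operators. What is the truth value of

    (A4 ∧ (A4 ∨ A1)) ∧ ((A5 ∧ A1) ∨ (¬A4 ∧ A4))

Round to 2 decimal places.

A4 ∨ A1 = max(a, b) on (0.46, 0.67) = 0.67
A4 ∧ (A4 ∨ A1) = min(a, b) on (0.46, 0.67) = 0.46
A5 ∧ A1 = min(a, b) on (0.80, 0.67) = 0.67
¬A4 = 1 − 0.46 = 0.54
¬A4 ∧ A4 = min(a, b) on (0.54, 0.46) = 0.46
(A5 ∧ A1) ∨ (¬A4 ∧ A4) = max(a, b) on (0.67, 0.46) = 0.67
(A4 ∧ (A4 ∨ A1)) ∧ ((A5 ∧ A1) ∨ (¬A4 ∧ A4)) = min(a, b) on (0.46, 0.67) = 0.46

0.46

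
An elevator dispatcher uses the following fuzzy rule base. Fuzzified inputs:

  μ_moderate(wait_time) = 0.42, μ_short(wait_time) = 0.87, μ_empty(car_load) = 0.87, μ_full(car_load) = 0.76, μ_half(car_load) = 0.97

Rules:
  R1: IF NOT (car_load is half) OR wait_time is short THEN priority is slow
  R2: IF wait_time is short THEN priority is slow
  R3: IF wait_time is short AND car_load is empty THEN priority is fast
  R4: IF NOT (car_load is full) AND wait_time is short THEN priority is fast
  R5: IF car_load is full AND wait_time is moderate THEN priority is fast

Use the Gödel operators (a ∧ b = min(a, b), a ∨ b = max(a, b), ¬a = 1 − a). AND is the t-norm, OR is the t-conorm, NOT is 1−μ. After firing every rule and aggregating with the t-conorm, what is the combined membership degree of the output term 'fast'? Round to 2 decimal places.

R1: ¬half=1−0.97=0.03, short=0.87; OR[max(a, b)] → w = 0.87
R2: short=0.87 → w = 0.87
R3: short=0.87, empty=0.87; AND[min(a, b)] → w = 0.87
R4: ¬full=1−0.76=0.24, short=0.87; AND[min(a, b)] → w = 0.24
R5: full=0.76, moderate=0.42; AND[min(a, b)] → w = 0.42
Rules with consequent 'fast': {R3, R4, R5} → strengths 0.87, 0.24, 0.42
Aggregate via t-conorm [max(a, b)]: 0.87

0.87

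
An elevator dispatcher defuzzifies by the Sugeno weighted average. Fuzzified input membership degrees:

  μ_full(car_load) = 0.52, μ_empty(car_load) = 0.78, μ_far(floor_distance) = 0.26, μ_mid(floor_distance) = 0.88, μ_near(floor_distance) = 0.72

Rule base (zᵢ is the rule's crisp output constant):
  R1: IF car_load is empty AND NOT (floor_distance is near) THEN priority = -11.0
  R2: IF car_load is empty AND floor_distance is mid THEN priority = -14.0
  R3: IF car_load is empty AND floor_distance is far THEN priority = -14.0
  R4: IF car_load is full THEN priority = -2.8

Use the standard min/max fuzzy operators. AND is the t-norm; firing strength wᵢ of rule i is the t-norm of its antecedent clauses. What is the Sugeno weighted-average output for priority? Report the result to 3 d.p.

R1 (z=-11.0): empty=0.78, ¬near=1−0.72=0.28; AND[min(a, b)] → w = 0.28
R2 (z=-14.0): empty=0.78, mid=0.88; AND[min(a, b)] → w = 0.78
R3 (z=-14.0): empty=0.78, far=0.26; AND[min(a, b)] → w = 0.26
R4 (z=-2.8): full=0.52 → w = 0.52
Weighted average = (0.28·-11.0 + 0.78·-14.0 + 0.26·-14.0 + 0.52·-2.8) / (0.28 + 0.78 + 0.26 + 0.52)
  = -19.0960 / 1.8400 = -10.378

-10.378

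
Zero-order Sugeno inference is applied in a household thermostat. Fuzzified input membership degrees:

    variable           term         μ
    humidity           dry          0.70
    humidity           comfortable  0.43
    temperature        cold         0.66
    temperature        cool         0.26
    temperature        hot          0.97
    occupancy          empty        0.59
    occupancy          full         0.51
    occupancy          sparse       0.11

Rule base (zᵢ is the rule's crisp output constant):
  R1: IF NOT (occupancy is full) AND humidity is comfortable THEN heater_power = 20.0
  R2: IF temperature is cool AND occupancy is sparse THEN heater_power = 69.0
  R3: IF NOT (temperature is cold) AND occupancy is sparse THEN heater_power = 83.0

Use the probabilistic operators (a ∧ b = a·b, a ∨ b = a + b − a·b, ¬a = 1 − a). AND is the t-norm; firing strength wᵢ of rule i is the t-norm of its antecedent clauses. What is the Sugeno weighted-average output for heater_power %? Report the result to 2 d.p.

R1 (z=20.0): ¬full=1−0.51=0.49, comfortable=0.43; AND[a·b] → w = 0.2107
R2 (z=69.0): cool=0.26, sparse=0.11; AND[a·b] → w = 0.0286
R3 (z=83.0): ¬cold=1−0.66=0.34, sparse=0.11; AND[a·b] → w = 0.0374
Weighted average = (0.2107·20.0 + 0.0286·69.0 + 0.0374·83.0) / (0.2107 + 0.0286 + 0.0374)
  = 9.2916 / 0.2767 = 33.58

33.58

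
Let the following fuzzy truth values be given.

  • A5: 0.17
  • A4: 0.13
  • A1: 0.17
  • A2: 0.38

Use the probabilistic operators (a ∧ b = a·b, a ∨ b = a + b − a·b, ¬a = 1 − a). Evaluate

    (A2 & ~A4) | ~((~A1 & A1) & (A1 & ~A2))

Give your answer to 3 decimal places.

0.990

~A4 = 1 − 0.1300 = 0.8700
A2 & ~A4 = a·b on (0.3800, 0.8700) = 0.3306
~A1 = 1 − 0.1700 = 0.8300
~A1 & A1 = a·b on (0.8300, 0.1700) = 0.1411
~A2 = 1 − 0.3800 = 0.6200
A1 & ~A2 = a·b on (0.1700, 0.6200) = 0.1054
(~A1 & A1) & (A1 & ~A2) = a·b on (0.1411, 0.1054) = 0.0149
~((~A1 & A1) & (A1 & ~A2)) = 1 − 0.0149 = 0.9851
(A2 & ~A4) | ~((~A1 & A1) & (A1 & ~A2)) = a + b − a·b on (0.3306, 0.9851) = 0.9900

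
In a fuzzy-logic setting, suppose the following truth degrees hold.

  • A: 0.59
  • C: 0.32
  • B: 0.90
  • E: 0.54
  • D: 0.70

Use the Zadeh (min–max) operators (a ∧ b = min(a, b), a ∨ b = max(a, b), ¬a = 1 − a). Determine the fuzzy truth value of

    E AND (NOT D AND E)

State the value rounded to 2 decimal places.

NOT D = 1 − 0.70 = 0.30
NOT D AND E = min(a, b) on (0.30, 0.54) = 0.30
E AND (NOT D AND E) = min(a, b) on (0.54, 0.30) = 0.30

0.30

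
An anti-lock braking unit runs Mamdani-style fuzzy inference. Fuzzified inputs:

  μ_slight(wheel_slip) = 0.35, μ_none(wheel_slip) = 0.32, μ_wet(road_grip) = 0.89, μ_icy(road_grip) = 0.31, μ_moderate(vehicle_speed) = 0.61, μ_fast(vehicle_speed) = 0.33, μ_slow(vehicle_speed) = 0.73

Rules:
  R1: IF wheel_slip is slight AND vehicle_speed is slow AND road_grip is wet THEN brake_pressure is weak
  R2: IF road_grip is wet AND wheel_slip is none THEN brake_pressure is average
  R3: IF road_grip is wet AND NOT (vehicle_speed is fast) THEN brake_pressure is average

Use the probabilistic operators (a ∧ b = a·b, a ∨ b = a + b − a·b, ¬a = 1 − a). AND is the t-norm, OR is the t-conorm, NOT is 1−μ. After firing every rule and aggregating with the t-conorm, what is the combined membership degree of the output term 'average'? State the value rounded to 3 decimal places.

0.711

R1: slight=0.35, slow=0.73, wet=0.89; AND[a·b] → w = 0.2274
R2: wet=0.89, none=0.32; AND[a·b] → w = 0.2848
R3: wet=0.89, ¬fast=1−0.33=0.67; AND[a·b] → w = 0.5963
Rules with consequent 'average': {R2, R3} → strengths 0.2848, 0.5963
Aggregate via t-conorm [a + b − a·b]: 0.7113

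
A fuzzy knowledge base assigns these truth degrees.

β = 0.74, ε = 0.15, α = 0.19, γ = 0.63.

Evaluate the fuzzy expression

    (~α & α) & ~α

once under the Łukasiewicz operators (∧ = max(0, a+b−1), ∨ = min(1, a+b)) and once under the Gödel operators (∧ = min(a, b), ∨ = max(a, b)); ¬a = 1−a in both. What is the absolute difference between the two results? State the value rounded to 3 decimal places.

0.190

Under Łukasiewicz:
  ~α = 1 − 0.19 = 0.81
  ~α & α = max(0, a+b−1) on (0.81, 0.19) = 0.00
  ~α = 1 − 0.19 = 0.81
  (~α & α) & ~α = max(0, a+b−1) on (0.00, 0.81) = 0.00
  → value = 0.0000
Under Gödel:
  ~α = 1 − 0.19 = 0.81
  ~α & α = min(a, b) on (0.81, 0.19) = 0.19
  ~α = 1 − 0.19 = 0.81
  (~α & α) & ~α = min(a, b) on (0.19, 0.81) = 0.19
  → value = 0.1900
|0.0000 − 0.1900| = 0.190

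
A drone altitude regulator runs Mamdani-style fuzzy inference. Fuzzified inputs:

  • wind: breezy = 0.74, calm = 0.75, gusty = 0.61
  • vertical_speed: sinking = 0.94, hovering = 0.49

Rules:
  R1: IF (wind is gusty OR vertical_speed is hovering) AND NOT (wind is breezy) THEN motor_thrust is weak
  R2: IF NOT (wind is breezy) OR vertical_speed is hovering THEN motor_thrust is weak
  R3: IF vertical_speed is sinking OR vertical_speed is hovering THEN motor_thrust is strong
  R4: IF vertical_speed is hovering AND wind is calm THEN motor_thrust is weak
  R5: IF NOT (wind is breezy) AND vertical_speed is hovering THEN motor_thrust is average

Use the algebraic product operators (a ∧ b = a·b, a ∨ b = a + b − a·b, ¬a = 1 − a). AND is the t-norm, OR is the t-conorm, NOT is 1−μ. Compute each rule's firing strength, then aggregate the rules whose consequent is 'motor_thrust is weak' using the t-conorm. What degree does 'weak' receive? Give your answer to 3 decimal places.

R1: (gusty=0.61 OR hovering=0.49) = 0.8011; AND[a·b] with ¬breezy=1−0.74=0.26 → w = 0.2083
R2: ¬breezy=1−0.74=0.26, hovering=0.49; OR[a + b − a·b] → w = 0.6226
R3: sinking=0.94, hovering=0.49; OR[a + b − a·b] → w = 0.9694
R4: hovering=0.49, calm=0.75; AND[a·b] → w = 0.3675
R5: ¬breezy=1−0.74=0.26, hovering=0.49; AND[a·b] → w = 0.1274
Rules with consequent 'weak': {R1, R2, R4} → strengths 0.2083, 0.6226, 0.3675
Aggregate via t-conorm [a + b − a·b]: 0.8110

0.811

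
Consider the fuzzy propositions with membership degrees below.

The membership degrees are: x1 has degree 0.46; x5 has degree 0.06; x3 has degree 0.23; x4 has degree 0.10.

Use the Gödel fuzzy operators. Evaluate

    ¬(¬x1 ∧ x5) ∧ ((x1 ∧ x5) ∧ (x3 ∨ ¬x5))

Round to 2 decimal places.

0.06

¬x1 = 1 − 0.46 = 0.54
¬x1 ∧ x5 = min(a, b) on (0.54, 0.06) = 0.06
¬(¬x1 ∧ x5) = 1 − 0.06 = 0.94
x1 ∧ x5 = min(a, b) on (0.46, 0.06) = 0.06
¬x5 = 1 − 0.06 = 0.94
x3 ∨ ¬x5 = max(a, b) on (0.23, 0.94) = 0.94
(x1 ∧ x5) ∧ (x3 ∨ ¬x5) = min(a, b) on (0.06, 0.94) = 0.06
¬(¬x1 ∧ x5) ∧ ((x1 ∧ x5) ∧ (x3 ∨ ¬x5)) = min(a, b) on (0.94, 0.06) = 0.06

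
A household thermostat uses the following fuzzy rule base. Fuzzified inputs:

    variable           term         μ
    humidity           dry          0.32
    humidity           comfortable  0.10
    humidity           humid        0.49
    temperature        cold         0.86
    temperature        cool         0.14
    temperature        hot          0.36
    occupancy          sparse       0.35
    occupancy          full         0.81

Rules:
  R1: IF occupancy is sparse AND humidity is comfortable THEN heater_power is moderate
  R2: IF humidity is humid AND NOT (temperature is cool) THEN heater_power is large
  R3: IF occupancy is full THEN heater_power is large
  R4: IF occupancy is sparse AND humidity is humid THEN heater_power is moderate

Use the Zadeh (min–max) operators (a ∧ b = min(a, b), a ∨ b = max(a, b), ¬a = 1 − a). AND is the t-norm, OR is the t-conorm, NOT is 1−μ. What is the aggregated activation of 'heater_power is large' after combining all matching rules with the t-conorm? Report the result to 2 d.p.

0.81

R1: sparse=0.35, comfortable=0.10; AND[min(a, b)] → w = 0.10
R2: humid=0.49, ¬cool=1−0.14=0.86; AND[min(a, b)] → w = 0.49
R3: full=0.81 → w = 0.81
R4: sparse=0.35, humid=0.49; AND[min(a, b)] → w = 0.35
Rules with consequent 'large': {R2, R3} → strengths 0.49, 0.81
Aggregate via t-conorm [max(a, b)]: 0.81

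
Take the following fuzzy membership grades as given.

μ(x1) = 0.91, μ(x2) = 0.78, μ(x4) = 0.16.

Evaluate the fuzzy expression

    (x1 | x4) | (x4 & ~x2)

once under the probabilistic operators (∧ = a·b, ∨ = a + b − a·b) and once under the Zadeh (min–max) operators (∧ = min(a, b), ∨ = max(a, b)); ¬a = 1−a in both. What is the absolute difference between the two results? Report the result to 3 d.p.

Under probabilistic:
  x1 | x4 = a + b − a·b on (0.9100, 0.1600) = 0.9244
  ~x2 = 1 − 0.7800 = 0.2200
  x4 & ~x2 = a·b on (0.1600, 0.2200) = 0.0352
  (x1 | x4) | (x4 & ~x2) = a + b − a·b on (0.9244, 0.0352) = 0.9271
  → value = 0.9271
Under Zadeh (min–max):
  x1 | x4 = max(a, b) on (0.91, 0.16) = 0.91
  ~x2 = 1 − 0.78 = 0.22
  x4 & ~x2 = min(a, b) on (0.16, 0.22) = 0.16
  (x1 | x4) | (x4 & ~x2) = max(a, b) on (0.91, 0.16) = 0.91
  → value = 0.9100
|0.9271 − 0.9100| = 0.017

0.017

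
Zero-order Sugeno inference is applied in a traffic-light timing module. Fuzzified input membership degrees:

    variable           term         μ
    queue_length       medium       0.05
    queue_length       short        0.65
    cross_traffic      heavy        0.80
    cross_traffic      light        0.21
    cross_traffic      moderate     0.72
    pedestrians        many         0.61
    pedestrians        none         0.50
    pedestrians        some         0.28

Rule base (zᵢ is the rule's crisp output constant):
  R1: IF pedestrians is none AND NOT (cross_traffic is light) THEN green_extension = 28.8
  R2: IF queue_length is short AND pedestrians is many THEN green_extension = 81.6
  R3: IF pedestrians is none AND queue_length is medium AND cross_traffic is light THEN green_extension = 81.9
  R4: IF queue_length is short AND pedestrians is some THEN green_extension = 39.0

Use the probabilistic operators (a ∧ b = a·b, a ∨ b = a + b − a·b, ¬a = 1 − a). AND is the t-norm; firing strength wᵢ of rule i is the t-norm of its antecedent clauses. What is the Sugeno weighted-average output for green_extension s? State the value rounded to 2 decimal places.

R1 (z=28.8): none=0.50, ¬light=1−0.21=0.79; AND[a·b] → w = 0.3950
R2 (z=81.6): short=0.65, many=0.61; AND[a·b] → w = 0.3965
R3 (z=81.9): none=0.50, medium=0.05, light=0.21; AND[a·b] → w = 0.0053
R4 (z=39.0): short=0.65, some=0.28; AND[a·b] → w = 0.1820
Weighted average = (0.3950·28.8 + 0.3965·81.6 + 0.0053·81.9 + 0.1820·39.0) / (0.3950 + 0.3965 + 0.0053 + 0.1820)
  = 51.2584 / 0.9788 = 52.37

52.37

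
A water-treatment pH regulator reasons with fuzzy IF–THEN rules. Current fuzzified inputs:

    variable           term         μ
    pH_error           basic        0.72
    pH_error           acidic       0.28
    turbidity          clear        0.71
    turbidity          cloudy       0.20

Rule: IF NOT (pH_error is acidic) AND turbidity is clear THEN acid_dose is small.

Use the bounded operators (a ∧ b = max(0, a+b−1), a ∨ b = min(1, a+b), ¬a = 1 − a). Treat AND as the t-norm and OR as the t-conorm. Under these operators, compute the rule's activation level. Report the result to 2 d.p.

0.43

firing strength: ¬acidic=1−0.28=0.72, clear=0.71; AND[max(0, a+b−1)] → w = 0.43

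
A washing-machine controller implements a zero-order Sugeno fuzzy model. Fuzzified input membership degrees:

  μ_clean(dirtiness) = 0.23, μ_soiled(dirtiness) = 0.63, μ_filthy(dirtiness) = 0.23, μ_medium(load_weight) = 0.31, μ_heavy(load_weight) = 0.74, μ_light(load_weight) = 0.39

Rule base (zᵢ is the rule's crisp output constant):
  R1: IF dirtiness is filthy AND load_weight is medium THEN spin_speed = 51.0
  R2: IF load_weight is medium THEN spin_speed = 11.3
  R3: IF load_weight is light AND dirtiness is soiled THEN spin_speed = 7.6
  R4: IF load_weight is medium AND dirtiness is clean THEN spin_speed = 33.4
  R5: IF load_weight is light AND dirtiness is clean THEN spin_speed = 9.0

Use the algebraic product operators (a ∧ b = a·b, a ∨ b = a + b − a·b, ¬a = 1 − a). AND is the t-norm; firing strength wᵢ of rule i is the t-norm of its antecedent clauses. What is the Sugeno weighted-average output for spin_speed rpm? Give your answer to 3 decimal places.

15.476

R1 (z=51.0): filthy=0.23, medium=0.31; AND[a·b] → w = 0.0713
R2 (z=11.3): medium=0.31 → w = 0.3100
R3 (z=7.6): light=0.39, soiled=0.63; AND[a·b] → w = 0.2457
R4 (z=33.4): medium=0.31, clean=0.23; AND[a·b] → w = 0.0713
R5 (z=9.0): light=0.39, clean=0.23; AND[a·b] → w = 0.0897
Weighted average = (0.0713·51.0 + 0.3100·11.3 + 0.2457·7.6 + 0.0713·33.4 + 0.0897·9.0) / (0.0713 + 0.3100 + 0.2457 + 0.0713 + 0.0897)
  = 12.1953 / 0.7880 = 15.476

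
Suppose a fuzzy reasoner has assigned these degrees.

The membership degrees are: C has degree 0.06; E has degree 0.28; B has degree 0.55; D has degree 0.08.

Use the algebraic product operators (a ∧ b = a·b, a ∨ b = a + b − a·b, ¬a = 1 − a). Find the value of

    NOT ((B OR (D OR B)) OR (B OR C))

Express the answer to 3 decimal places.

0.079

D OR B = a + b − a·b on (0.0800, 0.5500) = 0.5860
B OR (D OR B) = a + b − a·b on (0.5500, 0.5860) = 0.8137
B OR C = a + b − a·b on (0.5500, 0.0600) = 0.5770
(B OR (D OR B)) OR (B OR C) = a + b − a·b on (0.8137, 0.5770) = 0.9212
NOT ((B OR (D OR B)) OR (B OR C)) = 1 − 0.9212 = 0.0788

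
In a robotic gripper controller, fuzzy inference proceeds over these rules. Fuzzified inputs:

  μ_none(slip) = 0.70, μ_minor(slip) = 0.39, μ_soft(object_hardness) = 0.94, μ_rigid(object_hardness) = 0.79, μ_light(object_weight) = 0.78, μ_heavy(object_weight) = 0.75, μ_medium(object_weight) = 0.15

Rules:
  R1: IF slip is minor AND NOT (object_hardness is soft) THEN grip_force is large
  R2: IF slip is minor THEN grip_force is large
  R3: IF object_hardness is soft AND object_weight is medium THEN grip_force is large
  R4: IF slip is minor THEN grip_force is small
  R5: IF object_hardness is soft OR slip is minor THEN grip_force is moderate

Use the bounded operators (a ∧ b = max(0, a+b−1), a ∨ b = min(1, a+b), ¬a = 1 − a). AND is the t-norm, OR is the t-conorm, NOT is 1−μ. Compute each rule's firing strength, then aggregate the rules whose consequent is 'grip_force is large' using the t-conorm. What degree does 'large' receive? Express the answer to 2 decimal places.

R1: minor=0.39, ¬soft=1−0.94=0.06; AND[max(0, a+b−1)] → w = 0.00
R2: minor=0.39 → w = 0.39
R3: soft=0.94, medium=0.15; AND[max(0, a+b−1)] → w = 0.09
R4: minor=0.39 → w = 0.39
R5: soft=0.94, minor=0.39; OR[min(1, a+b)] → w = 1.00
Rules with consequent 'large': {R1, R2, R3} → strengths 0.00, 0.39, 0.09
Aggregate via t-conorm [min(1, a+b)]: 0.48

0.48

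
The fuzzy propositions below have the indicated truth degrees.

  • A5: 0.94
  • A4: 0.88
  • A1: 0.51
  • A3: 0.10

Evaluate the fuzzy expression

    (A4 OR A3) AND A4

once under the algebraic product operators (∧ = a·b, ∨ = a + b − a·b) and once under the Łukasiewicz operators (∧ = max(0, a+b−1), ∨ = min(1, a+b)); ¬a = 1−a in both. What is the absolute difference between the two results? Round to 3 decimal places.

Under algebraic product:
  A4 OR A3 = a + b − a·b on (0.8800, 0.1000) = 0.8920
  (A4 OR A3) AND A4 = a·b on (0.8920, 0.8800) = 0.7850
  → value = 0.7850
Under Łukasiewicz:
  A4 OR A3 = min(1, a+b) on (0.88, 0.10) = 0.98
  (A4 OR A3) AND A4 = max(0, a+b−1) on (0.98, 0.88) = 0.86
  → value = 0.8600
|0.7850 − 0.8600| = 0.075

0.075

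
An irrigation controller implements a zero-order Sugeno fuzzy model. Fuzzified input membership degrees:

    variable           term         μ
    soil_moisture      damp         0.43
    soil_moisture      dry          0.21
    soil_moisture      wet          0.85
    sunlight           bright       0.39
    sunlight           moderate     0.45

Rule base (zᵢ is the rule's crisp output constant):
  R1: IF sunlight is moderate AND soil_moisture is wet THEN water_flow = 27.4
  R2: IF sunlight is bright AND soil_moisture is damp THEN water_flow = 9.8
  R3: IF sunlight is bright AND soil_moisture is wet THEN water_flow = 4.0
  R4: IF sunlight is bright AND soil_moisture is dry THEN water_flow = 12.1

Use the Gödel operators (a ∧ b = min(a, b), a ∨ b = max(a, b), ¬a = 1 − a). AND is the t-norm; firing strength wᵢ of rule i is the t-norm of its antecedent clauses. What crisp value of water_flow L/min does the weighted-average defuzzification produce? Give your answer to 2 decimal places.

R1 (z=27.4): moderate=0.45, wet=0.85; AND[min(a, b)] → w = 0.45
R2 (z=9.8): bright=0.39, damp=0.43; AND[min(a, b)] → w = 0.39
R3 (z=4.0): bright=0.39, wet=0.85; AND[min(a, b)] → w = 0.39
R4 (z=12.1): bright=0.39, dry=0.21; AND[min(a, b)] → w = 0.21
Weighted average = (0.45·27.4 + 0.39·9.8 + 0.39·4.0 + 0.21·12.1) / (0.45 + 0.39 + 0.39 + 0.21)
  = 20.2530 / 1.4400 = 14.06

14.06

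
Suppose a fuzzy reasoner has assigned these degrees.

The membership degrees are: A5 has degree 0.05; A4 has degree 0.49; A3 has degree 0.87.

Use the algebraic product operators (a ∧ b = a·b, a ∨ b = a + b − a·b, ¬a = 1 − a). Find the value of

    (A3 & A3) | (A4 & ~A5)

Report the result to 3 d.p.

0.870

A3 & A3 = a·b on (0.8700, 0.8700) = 0.7569
~A5 = 1 − 0.0500 = 0.9500
A4 & ~A5 = a·b on (0.4900, 0.9500) = 0.4655
(A3 & A3) | (A4 & ~A5) = a + b − a·b on (0.7569, 0.4655) = 0.8701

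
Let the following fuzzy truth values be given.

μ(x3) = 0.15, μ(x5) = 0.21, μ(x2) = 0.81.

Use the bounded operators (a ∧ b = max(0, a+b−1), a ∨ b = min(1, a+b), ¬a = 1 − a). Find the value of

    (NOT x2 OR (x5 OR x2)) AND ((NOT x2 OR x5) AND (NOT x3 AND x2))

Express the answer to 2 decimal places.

NOT x2 = 1 − 0.81 = 0.19
x5 OR x2 = min(1, a+b) on (0.21, 0.81) = 1.00
NOT x2 OR (x5 OR x2) = min(1, a+b) on (0.19, 1.00) = 1.00
NOT x2 = 1 − 0.81 = 0.19
NOT x2 OR x5 = min(1, a+b) on (0.19, 0.21) = 0.40
NOT x3 = 1 − 0.15 = 0.85
NOT x3 AND x2 = max(0, a+b−1) on (0.85, 0.81) = 0.66
(NOT x2 OR x5) AND (NOT x3 AND x2) = max(0, a+b−1) on (0.40, 0.66) = 0.06
(NOT x2 OR (x5 OR x2)) AND ((NOT x2 OR x5) AND (NOT x3 AND x2)) = max(0, a+b−1) on (1.00, 0.06) = 0.06

0.06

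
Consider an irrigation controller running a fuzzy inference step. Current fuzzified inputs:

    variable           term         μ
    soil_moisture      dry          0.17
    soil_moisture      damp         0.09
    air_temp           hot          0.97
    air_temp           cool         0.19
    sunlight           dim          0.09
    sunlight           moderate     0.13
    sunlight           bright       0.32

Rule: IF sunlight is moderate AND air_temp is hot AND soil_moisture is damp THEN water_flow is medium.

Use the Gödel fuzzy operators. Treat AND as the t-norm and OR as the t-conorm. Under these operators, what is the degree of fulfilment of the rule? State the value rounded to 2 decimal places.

firing strength: moderate=0.13, hot=0.97, damp=0.09; AND[min(a, b)] → w = 0.09

0.09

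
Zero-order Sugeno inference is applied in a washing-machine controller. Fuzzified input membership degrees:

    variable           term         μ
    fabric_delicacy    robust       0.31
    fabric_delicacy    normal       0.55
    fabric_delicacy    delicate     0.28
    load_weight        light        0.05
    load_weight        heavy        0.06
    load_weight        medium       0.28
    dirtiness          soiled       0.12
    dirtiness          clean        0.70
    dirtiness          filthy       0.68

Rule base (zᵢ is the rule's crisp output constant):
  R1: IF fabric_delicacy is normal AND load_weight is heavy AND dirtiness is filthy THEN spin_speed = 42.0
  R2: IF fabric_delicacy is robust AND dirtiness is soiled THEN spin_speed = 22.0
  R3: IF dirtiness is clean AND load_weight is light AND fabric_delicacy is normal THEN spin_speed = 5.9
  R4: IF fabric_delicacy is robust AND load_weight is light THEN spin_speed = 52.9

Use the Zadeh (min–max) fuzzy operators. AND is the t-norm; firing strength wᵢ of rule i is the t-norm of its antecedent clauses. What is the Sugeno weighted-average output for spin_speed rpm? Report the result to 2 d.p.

28.93

R1 (z=42.0): normal=0.55, heavy=0.06, filthy=0.68; AND[min(a, b)] → w = 0.06
R2 (z=22.0): robust=0.31, soiled=0.12; AND[min(a, b)] → w = 0.12
R3 (z=5.9): clean=0.70, light=0.05, normal=0.55; AND[min(a, b)] → w = 0.05
R4 (z=52.9): robust=0.31, light=0.05; AND[min(a, b)] → w = 0.05
Weighted average = (0.06·42.0 + 0.12·22.0 + 0.05·5.9 + 0.05·52.9) / (0.06 + 0.12 + 0.05 + 0.05)
  = 8.1000 / 0.2800 = 28.93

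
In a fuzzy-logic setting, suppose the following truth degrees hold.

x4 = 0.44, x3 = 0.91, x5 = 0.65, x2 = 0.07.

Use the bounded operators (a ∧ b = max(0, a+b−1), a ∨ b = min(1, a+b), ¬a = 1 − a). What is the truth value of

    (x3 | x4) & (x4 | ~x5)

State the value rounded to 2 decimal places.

0.79

x3 | x4 = min(1, a+b) on (0.91, 0.44) = 1.00
~x5 = 1 − 0.65 = 0.35
x4 | ~x5 = min(1, a+b) on (0.44, 0.35) = 0.79
(x3 | x4) & (x4 | ~x5) = max(0, a+b−1) on (1.00, 0.79) = 0.79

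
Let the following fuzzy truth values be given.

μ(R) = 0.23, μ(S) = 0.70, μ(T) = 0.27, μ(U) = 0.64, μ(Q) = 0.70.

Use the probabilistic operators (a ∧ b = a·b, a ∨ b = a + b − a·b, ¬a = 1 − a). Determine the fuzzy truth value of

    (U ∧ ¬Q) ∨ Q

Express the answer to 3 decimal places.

¬Q = 1 − 0.7000 = 0.3000
U ∧ ¬Q = a·b on (0.6400, 0.3000) = 0.1920
(U ∧ ¬Q) ∨ Q = a + b − a·b on (0.1920, 0.7000) = 0.7576

0.758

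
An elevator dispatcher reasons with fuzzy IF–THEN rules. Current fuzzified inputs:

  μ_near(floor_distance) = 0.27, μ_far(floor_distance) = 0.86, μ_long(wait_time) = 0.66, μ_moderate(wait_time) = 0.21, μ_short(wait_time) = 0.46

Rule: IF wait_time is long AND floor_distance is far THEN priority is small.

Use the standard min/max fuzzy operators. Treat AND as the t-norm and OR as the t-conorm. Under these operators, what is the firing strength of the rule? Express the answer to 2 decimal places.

0.66

firing strength: long=0.66, far=0.86; AND[min(a, b)] → w = 0.66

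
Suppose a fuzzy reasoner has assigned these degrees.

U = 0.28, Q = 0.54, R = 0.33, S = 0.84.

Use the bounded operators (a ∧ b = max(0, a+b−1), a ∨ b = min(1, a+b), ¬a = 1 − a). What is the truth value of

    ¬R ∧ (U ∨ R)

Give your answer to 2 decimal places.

0.28

¬R = 1 − 0.33 = 0.67
U ∨ R = min(1, a+b) on (0.28, 0.33) = 0.61
¬R ∧ (U ∨ R) = max(0, a+b−1) on (0.67, 0.61) = 0.28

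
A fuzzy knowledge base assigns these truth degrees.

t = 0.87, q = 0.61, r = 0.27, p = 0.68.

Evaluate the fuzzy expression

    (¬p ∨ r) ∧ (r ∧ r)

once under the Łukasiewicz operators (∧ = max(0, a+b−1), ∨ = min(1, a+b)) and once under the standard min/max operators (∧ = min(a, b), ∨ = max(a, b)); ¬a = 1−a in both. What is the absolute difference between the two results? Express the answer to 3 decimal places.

0.270

Under Łukasiewicz:
  ¬p = 1 − 0.68 = 0.32
  ¬p ∨ r = min(1, a+b) on (0.32, 0.27) = 0.59
  r ∧ r = max(0, a+b−1) on (0.27, 0.27) = 0.00
  (¬p ∨ r) ∧ (r ∧ r) = max(0, a+b−1) on (0.59, 0.00) = 0.00
  → value = 0.0000
Under standard min/max:
  ¬p = 1 − 0.68 = 0.32
  ¬p ∨ r = max(a, b) on (0.32, 0.27) = 0.32
  r ∧ r = min(a, b) on (0.27, 0.27) = 0.27
  (¬p ∨ r) ∧ (r ∧ r) = min(a, b) on (0.32, 0.27) = 0.27
  → value = 0.2700
|0.0000 − 0.2700| = 0.270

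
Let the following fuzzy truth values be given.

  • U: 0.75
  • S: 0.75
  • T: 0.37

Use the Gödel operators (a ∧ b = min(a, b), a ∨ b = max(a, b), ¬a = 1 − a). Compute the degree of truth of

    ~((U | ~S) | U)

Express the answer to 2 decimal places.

~S = 1 − 0.75 = 0.25
U | ~S = max(a, b) on (0.75, 0.25) = 0.75
(U | ~S) | U = max(a, b) on (0.75, 0.75) = 0.75
~((U | ~S) | U) = 1 − 0.75 = 0.25

0.25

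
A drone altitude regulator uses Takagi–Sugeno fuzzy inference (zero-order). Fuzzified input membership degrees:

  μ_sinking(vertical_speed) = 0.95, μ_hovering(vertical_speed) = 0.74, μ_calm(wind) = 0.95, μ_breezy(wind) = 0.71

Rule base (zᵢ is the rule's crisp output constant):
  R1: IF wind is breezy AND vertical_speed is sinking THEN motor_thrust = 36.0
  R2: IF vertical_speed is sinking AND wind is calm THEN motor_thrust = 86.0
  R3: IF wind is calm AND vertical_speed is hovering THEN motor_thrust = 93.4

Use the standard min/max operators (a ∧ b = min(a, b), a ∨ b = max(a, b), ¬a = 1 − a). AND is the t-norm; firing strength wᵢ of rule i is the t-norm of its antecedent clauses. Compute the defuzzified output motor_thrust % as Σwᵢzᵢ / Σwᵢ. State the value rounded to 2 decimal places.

R1 (z=36.0): breezy=0.71, sinking=0.95; AND[min(a, b)] → w = 0.71
R2 (z=86.0): sinking=0.95, calm=0.95; AND[min(a, b)] → w = 0.95
R3 (z=93.4): calm=0.95, hovering=0.74; AND[min(a, b)] → w = 0.74
Weighted average = (0.71·36.0 + 0.95·86.0 + 0.74·93.4) / (0.71 + 0.95 + 0.74)
  = 176.3760 / 2.4000 = 73.49

73.49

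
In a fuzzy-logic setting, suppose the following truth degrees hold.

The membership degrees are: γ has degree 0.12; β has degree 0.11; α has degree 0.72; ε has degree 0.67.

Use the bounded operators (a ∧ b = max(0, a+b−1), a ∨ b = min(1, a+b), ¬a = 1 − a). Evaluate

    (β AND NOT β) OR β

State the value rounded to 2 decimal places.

0.11

NOT β = 1 − 0.11 = 0.89
β AND NOT β = max(0, a+b−1) on (0.11, 0.89) = 0.00
(β AND NOT β) OR β = min(1, a+b) on (0.00, 0.11) = 0.11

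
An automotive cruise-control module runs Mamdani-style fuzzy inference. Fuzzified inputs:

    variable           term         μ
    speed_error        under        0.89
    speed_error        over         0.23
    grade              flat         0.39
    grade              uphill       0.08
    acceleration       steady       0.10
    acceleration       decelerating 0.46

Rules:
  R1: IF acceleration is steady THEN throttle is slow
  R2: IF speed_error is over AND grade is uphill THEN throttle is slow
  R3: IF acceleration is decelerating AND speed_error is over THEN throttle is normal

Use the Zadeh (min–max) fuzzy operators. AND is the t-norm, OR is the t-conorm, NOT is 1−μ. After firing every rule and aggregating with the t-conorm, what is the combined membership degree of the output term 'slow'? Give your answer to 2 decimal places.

0.10

R1: steady=0.10 → w = 0.10
R2: over=0.23, uphill=0.08; AND[min(a, b)] → w = 0.08
R3: decelerating=0.46, over=0.23; AND[min(a, b)] → w = 0.23
Rules with consequent 'slow': {R1, R2} → strengths 0.10, 0.08
Aggregate via t-conorm [max(a, b)]: 0.10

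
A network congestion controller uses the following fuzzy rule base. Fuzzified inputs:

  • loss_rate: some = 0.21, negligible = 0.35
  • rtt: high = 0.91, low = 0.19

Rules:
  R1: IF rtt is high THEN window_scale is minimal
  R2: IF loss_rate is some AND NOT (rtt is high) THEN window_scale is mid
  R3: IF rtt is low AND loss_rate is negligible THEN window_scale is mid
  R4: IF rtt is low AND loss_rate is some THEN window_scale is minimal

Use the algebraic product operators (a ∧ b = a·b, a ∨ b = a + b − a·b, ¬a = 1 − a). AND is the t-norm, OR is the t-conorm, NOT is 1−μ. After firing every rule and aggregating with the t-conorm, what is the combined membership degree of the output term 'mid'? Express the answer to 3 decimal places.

0.084

R1: high=0.91 → w = 0.9100
R2: some=0.21, ¬high=1−0.91=0.09; AND[a·b] → w = 0.0189
R3: low=0.19, negligible=0.35; AND[a·b] → w = 0.0665
R4: low=0.19, some=0.21; AND[a·b] → w = 0.0399
Rules with consequent 'mid': {R2, R3} → strengths 0.0189, 0.0665
Aggregate via t-conorm [a + b − a·b]: 0.0841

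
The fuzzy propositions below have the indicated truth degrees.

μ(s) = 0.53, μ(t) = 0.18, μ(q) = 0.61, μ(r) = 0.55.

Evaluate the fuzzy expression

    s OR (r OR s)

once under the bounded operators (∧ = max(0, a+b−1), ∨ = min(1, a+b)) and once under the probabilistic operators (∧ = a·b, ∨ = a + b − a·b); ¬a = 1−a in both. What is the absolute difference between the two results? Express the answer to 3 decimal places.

0.099

Under bounded:
  r OR s = min(1, a+b) on (0.55, 0.53) = 1.00
  s OR (r OR s) = min(1, a+b) on (0.53, 1.00) = 1.00
  → value = 1.0000
Under probabilistic:
  r OR s = a + b − a·b on (0.5500, 0.5300) = 0.7885
  s OR (r OR s) = a + b − a·b on (0.5300, 0.7885) = 0.9006
  → value = 0.9006
|1.0000 − 0.9006| = 0.099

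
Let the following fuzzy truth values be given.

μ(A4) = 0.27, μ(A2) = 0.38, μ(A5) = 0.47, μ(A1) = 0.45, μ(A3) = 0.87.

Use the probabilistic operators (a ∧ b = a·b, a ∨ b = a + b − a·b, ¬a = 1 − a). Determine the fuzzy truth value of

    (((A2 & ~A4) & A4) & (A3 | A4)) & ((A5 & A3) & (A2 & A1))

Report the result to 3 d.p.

0.005

~A4 = 1 − 0.2700 = 0.7300
A2 & ~A4 = a·b on (0.3800, 0.7300) = 0.2774
(A2 & ~A4) & A4 = a·b on (0.2774, 0.2700) = 0.0749
A3 | A4 = a + b − a·b on (0.8700, 0.2700) = 0.9051
((A2 & ~A4) & A4) & (A3 | A4) = a·b on (0.0749, 0.9051) = 0.0678
A5 & A3 = a·b on (0.4700, 0.8700) = 0.4089
A2 & A1 = a·b on (0.3800, 0.4500) = 0.1710
(A5 & A3) & (A2 & A1) = a·b on (0.4089, 0.1710) = 0.0699
(((A2 & ~A4) & A4) & (A3 | A4)) & ((A5 & A3) & (A2 & A1)) = a·b on (0.0678, 0.0699) = 0.0047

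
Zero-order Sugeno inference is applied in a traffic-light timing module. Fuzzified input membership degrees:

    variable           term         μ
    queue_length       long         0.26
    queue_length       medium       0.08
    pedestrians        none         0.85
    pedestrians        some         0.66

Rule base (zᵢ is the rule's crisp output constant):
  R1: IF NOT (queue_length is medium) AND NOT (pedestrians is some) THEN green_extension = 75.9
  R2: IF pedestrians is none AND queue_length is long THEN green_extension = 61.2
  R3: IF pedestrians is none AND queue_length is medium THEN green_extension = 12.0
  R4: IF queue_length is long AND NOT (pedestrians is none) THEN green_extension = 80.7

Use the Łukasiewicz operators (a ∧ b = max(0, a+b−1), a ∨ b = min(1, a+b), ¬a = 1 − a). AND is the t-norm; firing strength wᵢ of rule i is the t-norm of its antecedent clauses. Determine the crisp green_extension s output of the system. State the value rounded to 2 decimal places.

R1 (z=75.9): ¬medium=1−0.08=0.92, ¬some=1−0.66=0.34; AND[max(0, a+b−1)] → w = 0.26
R2 (z=61.2): none=0.85, long=0.26; AND[max(0, a+b−1)] → w = 0.11
R3 (z=12.0): none=0.85, medium=0.08; AND[max(0, a+b−1)] → w = 0.00
R4 (z=80.7): long=0.26, ¬none=1−0.85=0.15; AND[max(0, a+b−1)] → w = 0.00
Weighted average = (0.26·75.9 + 0.11·61.2 + 0.00·12.0 + 0.00·80.7) / (0.26 + 0.11 + 0.00 + 0.00)
  = 26.4660 / 0.3700 = 71.53

71.53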